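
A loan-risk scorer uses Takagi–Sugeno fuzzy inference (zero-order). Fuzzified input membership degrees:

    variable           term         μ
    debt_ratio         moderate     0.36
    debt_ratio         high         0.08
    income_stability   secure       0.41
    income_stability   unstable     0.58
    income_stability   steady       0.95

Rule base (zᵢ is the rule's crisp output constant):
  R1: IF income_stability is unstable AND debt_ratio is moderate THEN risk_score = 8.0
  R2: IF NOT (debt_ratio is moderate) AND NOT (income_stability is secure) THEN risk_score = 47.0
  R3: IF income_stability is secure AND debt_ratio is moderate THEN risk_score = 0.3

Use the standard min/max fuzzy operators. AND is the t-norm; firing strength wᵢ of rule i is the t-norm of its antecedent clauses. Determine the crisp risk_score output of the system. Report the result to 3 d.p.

23.449

R1 (z=8.0): unstable=0.58, moderate=0.36; AND[min(a, b)] → w = 0.36
R2 (z=47.0): ¬moderate=1−0.36=0.64, ¬secure=1−0.41=0.59; AND[min(a, b)] → w = 0.59
R3 (z=0.3): secure=0.41, moderate=0.36; AND[min(a, b)] → w = 0.36
Weighted average = (0.36·8.0 + 0.59·47.0 + 0.36·0.3) / (0.36 + 0.59 + 0.36)
  = 30.7180 / 1.3100 = 23.449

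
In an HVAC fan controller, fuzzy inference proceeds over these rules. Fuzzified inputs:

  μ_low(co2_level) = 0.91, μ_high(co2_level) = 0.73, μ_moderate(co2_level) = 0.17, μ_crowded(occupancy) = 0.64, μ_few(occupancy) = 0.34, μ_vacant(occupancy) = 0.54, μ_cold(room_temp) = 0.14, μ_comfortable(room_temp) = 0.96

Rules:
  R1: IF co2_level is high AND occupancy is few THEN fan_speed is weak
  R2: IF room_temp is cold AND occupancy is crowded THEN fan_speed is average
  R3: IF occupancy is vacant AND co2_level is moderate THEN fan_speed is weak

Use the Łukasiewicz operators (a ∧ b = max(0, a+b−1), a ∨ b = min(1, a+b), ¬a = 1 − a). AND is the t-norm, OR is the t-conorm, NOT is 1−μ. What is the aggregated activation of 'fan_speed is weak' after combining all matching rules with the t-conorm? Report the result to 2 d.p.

R1: high=0.73, few=0.34; AND[max(0, a+b−1)] → w = 0.07
R2: cold=0.14, crowded=0.64; AND[max(0, a+b−1)] → w = 0.00
R3: vacant=0.54, moderate=0.17; AND[max(0, a+b−1)] → w = 0.00
Rules with consequent 'weak': {R1, R3} → strengths 0.07, 0.00
Aggregate via t-conorm [min(1, a+b)]: 0.07

0.07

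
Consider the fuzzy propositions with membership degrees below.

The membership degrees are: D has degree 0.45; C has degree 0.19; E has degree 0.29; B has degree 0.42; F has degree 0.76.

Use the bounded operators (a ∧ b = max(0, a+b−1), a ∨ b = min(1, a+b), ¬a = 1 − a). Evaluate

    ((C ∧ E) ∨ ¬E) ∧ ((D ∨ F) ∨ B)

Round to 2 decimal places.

C ∧ E = max(0, a+b−1) on (0.19, 0.29) = 0.00
¬E = 1 − 0.29 = 0.71
(C ∧ E) ∨ ¬E = min(1, a+b) on (0.00, 0.71) = 0.71
D ∨ F = min(1, a+b) on (0.45, 0.76) = 1.00
(D ∨ F) ∨ B = min(1, a+b) on (1.00, 0.42) = 1.00
((C ∧ E) ∨ ¬E) ∧ ((D ∨ F) ∨ B) = max(0, a+b−1) on (0.71, 1.00) = 0.71

0.71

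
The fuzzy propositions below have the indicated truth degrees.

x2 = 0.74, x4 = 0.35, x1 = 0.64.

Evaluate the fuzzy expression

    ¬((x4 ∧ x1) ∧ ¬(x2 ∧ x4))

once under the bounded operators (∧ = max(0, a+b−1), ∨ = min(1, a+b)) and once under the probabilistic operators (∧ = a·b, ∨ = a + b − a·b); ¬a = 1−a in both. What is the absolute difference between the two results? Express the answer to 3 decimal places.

0.166

Under bounded:
  x4 ∧ x1 = max(0, a+b−1) on (0.35, 0.64) = 0.00
  x2 ∧ x4 = max(0, a+b−1) on (0.74, 0.35) = 0.09
  ¬(x2 ∧ x4) = 1 − 0.09 = 0.91
  (x4 ∧ x1) ∧ ¬(x2 ∧ x4) = max(0, a+b−1) on (0.00, 0.91) = 0.00
  ¬((x4 ∧ x1) ∧ ¬(x2 ∧ x4)) = 1 − 0.00 = 1.00
  → value = 1.0000
Under probabilistic:
  x4 ∧ x1 = a·b on (0.3500, 0.6400) = 0.2240
  x2 ∧ x4 = a·b on (0.7400, 0.3500) = 0.2590
  ¬(x2 ∧ x4) = 1 − 0.2590 = 0.7410
  (x4 ∧ x1) ∧ ¬(x2 ∧ x4) = a·b on (0.2240, 0.7410) = 0.1660
  ¬((x4 ∧ x1) ∧ ¬(x2 ∧ x4)) = 1 − 0.1660 = 0.8340
  → value = 0.8340
|1.0000 − 0.8340| = 0.166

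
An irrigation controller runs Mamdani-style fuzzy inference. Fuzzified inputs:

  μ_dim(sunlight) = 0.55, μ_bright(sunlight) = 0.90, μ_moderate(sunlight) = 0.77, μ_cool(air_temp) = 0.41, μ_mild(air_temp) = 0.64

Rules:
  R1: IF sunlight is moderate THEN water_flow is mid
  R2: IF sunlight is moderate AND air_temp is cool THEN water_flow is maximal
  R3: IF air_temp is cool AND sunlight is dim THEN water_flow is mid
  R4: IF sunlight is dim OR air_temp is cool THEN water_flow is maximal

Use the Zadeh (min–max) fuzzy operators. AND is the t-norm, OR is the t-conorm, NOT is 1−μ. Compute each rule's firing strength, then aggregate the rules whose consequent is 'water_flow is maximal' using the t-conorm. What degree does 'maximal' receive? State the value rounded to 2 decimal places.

R1: moderate=0.77 → w = 0.77
R2: moderate=0.77, cool=0.41; AND[min(a, b)] → w = 0.41
R3: cool=0.41, dim=0.55; AND[min(a, b)] → w = 0.41
R4: dim=0.55, cool=0.41; OR[max(a, b)] → w = 0.55
Rules with consequent 'maximal': {R2, R4} → strengths 0.41, 0.55
Aggregate via t-conorm [max(a, b)]: 0.55

0.55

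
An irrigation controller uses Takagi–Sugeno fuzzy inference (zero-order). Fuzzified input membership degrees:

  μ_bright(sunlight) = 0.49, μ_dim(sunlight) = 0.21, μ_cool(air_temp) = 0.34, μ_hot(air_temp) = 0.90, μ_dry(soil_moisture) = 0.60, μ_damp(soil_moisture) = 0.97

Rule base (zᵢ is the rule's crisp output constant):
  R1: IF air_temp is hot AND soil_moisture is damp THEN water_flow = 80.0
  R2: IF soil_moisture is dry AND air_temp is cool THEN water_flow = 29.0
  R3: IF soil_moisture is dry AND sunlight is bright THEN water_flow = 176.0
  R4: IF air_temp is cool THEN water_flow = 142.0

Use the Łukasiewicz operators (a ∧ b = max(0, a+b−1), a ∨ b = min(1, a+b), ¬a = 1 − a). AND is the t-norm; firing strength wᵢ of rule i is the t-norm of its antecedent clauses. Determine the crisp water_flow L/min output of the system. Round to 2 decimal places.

R1 (z=80.0): hot=0.90, damp=0.97; AND[max(0, a+b−1)] → w = 0.87
R2 (z=29.0): dry=0.60, cool=0.34; AND[max(0, a+b−1)] → w = 0.00
R3 (z=176.0): dry=0.60, bright=0.49; AND[max(0, a+b−1)] → w = 0.09
R4 (z=142.0): cool=0.34 → w = 0.34
Weighted average = (0.87·80.0 + 0.00·29.0 + 0.09·176.0 + 0.34·142.0) / (0.87 + 0.00 + 0.09 + 0.34)
  = 133.7200 / 1.3000 = 102.86

102.86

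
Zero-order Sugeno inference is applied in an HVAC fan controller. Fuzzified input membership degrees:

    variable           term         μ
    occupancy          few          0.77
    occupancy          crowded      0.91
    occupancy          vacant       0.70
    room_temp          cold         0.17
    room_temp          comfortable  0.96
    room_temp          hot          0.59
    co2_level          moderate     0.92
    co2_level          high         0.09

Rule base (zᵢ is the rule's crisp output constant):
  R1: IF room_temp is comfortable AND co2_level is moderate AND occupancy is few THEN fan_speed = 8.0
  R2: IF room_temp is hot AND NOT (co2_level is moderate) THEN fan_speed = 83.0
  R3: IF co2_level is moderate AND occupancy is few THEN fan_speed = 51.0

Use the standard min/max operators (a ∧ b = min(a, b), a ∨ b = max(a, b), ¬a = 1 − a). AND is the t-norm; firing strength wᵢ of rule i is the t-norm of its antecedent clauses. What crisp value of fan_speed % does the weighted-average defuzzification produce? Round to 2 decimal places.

R1 (z=8.0): comfortable=0.96, moderate=0.92, few=0.77; AND[min(a, b)] → w = 0.77
R2 (z=83.0): hot=0.59, ¬moderate=1−0.92=0.08; AND[min(a, b)] → w = 0.08
R3 (z=51.0): moderate=0.92, few=0.77; AND[min(a, b)] → w = 0.77
Weighted average = (0.77·8.0 + 0.08·83.0 + 0.77·51.0) / (0.77 + 0.08 + 0.77)
  = 52.0700 / 1.6200 = 32.14

32.14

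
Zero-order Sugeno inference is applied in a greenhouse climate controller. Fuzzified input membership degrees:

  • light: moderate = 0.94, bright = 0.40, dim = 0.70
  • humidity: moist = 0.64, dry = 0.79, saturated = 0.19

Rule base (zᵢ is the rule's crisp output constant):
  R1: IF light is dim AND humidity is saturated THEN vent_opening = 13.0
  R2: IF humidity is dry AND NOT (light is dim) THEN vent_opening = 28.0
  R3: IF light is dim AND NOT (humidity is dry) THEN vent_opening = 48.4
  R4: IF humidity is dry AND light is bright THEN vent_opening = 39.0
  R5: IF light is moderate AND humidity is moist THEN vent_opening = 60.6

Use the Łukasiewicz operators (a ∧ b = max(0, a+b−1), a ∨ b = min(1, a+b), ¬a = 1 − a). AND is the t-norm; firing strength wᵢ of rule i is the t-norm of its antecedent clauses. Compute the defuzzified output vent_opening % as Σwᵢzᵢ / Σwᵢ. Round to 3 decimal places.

52.416

R1 (z=13.0): dim=0.70, saturated=0.19; AND[max(0, a+b−1)] → w = 0.00
R2 (z=28.0): dry=0.79, ¬dim=1−0.70=0.30; AND[max(0, a+b−1)] → w = 0.09
R3 (z=48.4): dim=0.70, ¬dry=1−0.79=0.21; AND[max(0, a+b−1)] → w = 0.00
R4 (z=39.0): dry=0.79, bright=0.40; AND[max(0, a+b−1)] → w = 0.19
R5 (z=60.6): moderate=0.94, moist=0.64; AND[max(0, a+b−1)] → w = 0.58
Weighted average = (0.00·13.0 + 0.09·28.0 + 0.00·48.4 + 0.19·39.0 + 0.58·60.6) / (0.00 + 0.09 + 0.00 + 0.19 + 0.58)
  = 45.0780 / 0.8600 = 52.416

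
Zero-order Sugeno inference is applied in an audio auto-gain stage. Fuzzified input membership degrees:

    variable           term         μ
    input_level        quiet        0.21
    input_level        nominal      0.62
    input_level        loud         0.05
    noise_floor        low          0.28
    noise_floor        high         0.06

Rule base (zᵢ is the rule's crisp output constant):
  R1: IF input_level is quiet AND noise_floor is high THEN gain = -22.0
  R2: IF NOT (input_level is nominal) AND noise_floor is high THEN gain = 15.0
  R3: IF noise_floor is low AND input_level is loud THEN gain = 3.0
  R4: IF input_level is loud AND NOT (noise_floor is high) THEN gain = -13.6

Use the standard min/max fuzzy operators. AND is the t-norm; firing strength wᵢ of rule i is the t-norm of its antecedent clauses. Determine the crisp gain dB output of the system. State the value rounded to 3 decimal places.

-4.318

R1 (z=-22.0): quiet=0.21, high=0.06; AND[min(a, b)] → w = 0.06
R2 (z=15.0): ¬nominal=1−0.62=0.38, high=0.06; AND[min(a, b)] → w = 0.06
R3 (z=3.0): low=0.28, loud=0.05; AND[min(a, b)] → w = 0.05
R4 (z=-13.6): loud=0.05, ¬high=1−0.06=0.94; AND[min(a, b)] → w = 0.05
Weighted average = (0.06·-22.0 + 0.06·15.0 + 0.05·3.0 + 0.05·-13.6) / (0.06 + 0.06 + 0.05 + 0.05)
  = -0.9500 / 0.2200 = -4.318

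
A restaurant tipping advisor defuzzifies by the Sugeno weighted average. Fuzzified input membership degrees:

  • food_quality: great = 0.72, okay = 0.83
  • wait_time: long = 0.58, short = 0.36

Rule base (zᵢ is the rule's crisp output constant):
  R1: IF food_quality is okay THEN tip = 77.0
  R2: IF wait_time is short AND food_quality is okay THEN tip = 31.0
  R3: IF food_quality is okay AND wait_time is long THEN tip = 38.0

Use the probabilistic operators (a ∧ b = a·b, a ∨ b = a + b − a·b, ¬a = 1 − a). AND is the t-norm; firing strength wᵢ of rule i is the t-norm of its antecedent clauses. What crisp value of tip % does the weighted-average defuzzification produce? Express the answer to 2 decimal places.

R1 (z=77.0): okay=0.83 → w = 0.8300
R2 (z=31.0): short=0.36, okay=0.83; AND[a·b] → w = 0.2988
R3 (z=38.0): okay=0.83, long=0.58; AND[a·b] → w = 0.4814
Weighted average = (0.8300·77.0 + 0.2988·31.0 + 0.4814·38.0) / (0.8300 + 0.2988 + 0.4814)
  = 91.4660 / 1.6102 = 56.80

56.80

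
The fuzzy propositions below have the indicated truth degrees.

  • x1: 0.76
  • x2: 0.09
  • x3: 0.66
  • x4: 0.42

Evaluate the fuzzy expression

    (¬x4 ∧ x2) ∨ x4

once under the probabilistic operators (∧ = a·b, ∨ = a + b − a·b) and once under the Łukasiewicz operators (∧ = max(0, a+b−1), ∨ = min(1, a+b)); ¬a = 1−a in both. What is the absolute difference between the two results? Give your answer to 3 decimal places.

Under probabilistic:
  ¬x4 = 1 − 0.4200 = 0.5800
  ¬x4 ∧ x2 = a·b on (0.5800, 0.0900) = 0.0522
  (¬x4 ∧ x2) ∨ x4 = a + b − a·b on (0.0522, 0.4200) = 0.4503
  → value = 0.4503
Under Łukasiewicz:
  ¬x4 = 1 − 0.42 = 0.58
  ¬x4 ∧ x2 = max(0, a+b−1) on (0.58, 0.09) = 0.00
  (¬x4 ∧ x2) ∨ x4 = min(1, a+b) on (0.00, 0.42) = 0.42
  → value = 0.4200
|0.4503 − 0.4200| = 0.030

0.030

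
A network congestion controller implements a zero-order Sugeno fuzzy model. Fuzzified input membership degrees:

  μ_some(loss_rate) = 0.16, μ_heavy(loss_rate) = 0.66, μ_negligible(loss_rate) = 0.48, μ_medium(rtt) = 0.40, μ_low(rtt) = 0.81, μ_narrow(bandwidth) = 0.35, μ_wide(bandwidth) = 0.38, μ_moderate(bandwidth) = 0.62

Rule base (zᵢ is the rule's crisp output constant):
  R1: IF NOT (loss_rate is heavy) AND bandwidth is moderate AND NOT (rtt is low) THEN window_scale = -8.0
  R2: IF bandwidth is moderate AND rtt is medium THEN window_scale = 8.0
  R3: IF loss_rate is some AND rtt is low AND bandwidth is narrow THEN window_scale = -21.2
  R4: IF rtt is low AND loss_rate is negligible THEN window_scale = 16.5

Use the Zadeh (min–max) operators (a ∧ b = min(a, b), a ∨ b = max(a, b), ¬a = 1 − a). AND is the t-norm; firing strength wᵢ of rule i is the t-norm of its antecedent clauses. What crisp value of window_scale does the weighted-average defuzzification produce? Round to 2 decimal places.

5.05

R1 (z=-8.0): ¬heavy=1−0.66=0.34, moderate=0.62, ¬low=1−0.81=0.19; AND[min(a, b)] → w = 0.19
R2 (z=8.0): moderate=0.62, medium=0.40; AND[min(a, b)] → w = 0.40
R3 (z=-21.2): some=0.16, low=0.81, narrow=0.35; AND[min(a, b)] → w = 0.16
R4 (z=16.5): low=0.81, negligible=0.48; AND[min(a, b)] → w = 0.48
Weighted average = (0.19·-8.0 + 0.40·8.0 + 0.16·-21.2 + 0.48·16.5) / (0.19 + 0.40 + 0.16 + 0.48)
  = 6.2080 / 1.2300 = 5.05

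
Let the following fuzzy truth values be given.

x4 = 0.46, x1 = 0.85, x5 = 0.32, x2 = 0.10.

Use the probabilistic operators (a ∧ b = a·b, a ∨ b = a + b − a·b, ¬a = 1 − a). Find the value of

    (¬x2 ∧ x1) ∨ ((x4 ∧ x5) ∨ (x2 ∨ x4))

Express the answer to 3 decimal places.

¬x2 = 1 − 0.1000 = 0.9000
¬x2 ∧ x1 = a·b on (0.9000, 0.8500) = 0.7650
x4 ∧ x5 = a·b on (0.4600, 0.3200) = 0.1472
x2 ∨ x4 = a + b − a·b on (0.1000, 0.4600) = 0.5140
(x4 ∧ x5) ∨ (x2 ∨ x4) = a + b − a·b on (0.1472, 0.5140) = 0.5855
(¬x2 ∧ x1) ∨ ((x4 ∧ x5) ∨ (x2 ∨ x4)) = a + b − a·b on (0.7650, 0.5855) = 0.9026

0.903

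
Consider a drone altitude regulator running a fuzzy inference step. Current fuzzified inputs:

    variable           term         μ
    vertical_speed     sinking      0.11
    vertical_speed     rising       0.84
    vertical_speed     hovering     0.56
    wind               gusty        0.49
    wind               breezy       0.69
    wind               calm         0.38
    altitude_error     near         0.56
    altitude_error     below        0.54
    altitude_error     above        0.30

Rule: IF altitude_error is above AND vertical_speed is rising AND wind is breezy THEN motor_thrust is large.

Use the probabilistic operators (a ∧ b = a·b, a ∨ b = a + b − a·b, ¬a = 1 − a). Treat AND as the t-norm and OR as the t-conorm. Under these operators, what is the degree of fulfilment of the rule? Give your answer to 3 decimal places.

firing strength: above=0.30, rising=0.84, breezy=0.69; AND[a·b] → w = 0.1739

0.174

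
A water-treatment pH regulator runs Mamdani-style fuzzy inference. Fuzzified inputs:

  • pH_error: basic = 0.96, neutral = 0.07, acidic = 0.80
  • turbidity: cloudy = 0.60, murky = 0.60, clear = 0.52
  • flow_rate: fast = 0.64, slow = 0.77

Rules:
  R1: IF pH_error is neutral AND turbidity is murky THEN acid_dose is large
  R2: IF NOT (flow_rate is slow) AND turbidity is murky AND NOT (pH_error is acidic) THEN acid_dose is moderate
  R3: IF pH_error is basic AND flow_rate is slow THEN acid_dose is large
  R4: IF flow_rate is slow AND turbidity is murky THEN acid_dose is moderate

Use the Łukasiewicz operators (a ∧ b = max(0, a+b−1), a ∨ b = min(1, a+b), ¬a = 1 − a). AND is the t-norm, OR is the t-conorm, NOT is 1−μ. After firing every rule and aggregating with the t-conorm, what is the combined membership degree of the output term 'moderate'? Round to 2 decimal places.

R1: neutral=0.07, murky=0.60; AND[max(0, a+b−1)] → w = 0.00
R2: ¬slow=1−0.77=0.23, murky=0.60, ¬acidic=1−0.80=0.20; AND[max(0, a+b−1)] → w = 0.00
R3: basic=0.96, slow=0.77; AND[max(0, a+b−1)] → w = 0.73
R4: slow=0.77, murky=0.60; AND[max(0, a+b−1)] → w = 0.37
Rules with consequent 'moderate': {R2, R4} → strengths 0.00, 0.37
Aggregate via t-conorm [min(1, a+b)]: 0.37

0.37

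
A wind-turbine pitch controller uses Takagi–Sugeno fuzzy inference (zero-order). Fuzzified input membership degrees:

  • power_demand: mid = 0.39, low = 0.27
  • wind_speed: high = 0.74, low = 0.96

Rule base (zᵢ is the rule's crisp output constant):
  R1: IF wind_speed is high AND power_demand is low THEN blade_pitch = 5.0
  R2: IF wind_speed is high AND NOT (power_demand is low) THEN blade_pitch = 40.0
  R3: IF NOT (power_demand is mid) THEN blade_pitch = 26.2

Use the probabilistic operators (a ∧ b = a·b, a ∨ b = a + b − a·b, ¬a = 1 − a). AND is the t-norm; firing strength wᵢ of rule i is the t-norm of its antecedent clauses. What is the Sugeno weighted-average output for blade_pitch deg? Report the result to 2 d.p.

R1 (z=5.0): high=0.74, low=0.27; AND[a·b] → w = 0.1998
R2 (z=40.0): high=0.74, ¬low=1−0.27=0.73; AND[a·b] → w = 0.5402
R3 (z=26.2): ¬mid=1−0.39=0.61 → w = 0.6100
Weighted average = (0.1998·5.0 + 0.5402·40.0 + 0.6100·26.2) / (0.1998 + 0.5402 + 0.6100)
  = 38.5890 / 1.3500 = 28.58

28.58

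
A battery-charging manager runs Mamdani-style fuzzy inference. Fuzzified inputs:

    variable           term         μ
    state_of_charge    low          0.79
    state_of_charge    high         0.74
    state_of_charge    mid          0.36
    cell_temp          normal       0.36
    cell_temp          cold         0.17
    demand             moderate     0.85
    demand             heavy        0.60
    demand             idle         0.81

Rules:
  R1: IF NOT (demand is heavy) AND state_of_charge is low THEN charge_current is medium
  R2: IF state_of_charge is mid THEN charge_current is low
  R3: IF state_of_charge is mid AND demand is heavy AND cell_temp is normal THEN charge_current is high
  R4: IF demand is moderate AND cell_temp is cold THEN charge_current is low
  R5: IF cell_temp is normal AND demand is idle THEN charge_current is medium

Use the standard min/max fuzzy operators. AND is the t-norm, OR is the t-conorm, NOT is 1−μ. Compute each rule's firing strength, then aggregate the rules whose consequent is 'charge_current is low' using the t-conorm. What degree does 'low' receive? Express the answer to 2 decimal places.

0.36

R1: ¬heavy=1−0.60=0.40, low=0.79; AND[min(a, b)] → w = 0.40
R2: mid=0.36 → w = 0.36
R3: mid=0.36, heavy=0.60, normal=0.36; AND[min(a, b)] → w = 0.36
R4: moderate=0.85, cold=0.17; AND[min(a, b)] → w = 0.17
R5: normal=0.36, idle=0.81; AND[min(a, b)] → w = 0.36
Rules with consequent 'low': {R2, R4} → strengths 0.36, 0.17
Aggregate via t-conorm [max(a, b)]: 0.36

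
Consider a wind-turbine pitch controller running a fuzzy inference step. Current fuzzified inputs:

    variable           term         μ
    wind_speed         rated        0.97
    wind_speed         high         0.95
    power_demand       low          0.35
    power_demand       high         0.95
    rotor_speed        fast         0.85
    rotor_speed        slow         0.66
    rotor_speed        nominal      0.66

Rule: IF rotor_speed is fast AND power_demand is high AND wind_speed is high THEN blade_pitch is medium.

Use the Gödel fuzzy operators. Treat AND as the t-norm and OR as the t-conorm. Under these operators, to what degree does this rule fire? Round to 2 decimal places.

firing strength: fast=0.85, high=0.95, high=0.95; AND[min(a, b)] → w = 0.85

0.85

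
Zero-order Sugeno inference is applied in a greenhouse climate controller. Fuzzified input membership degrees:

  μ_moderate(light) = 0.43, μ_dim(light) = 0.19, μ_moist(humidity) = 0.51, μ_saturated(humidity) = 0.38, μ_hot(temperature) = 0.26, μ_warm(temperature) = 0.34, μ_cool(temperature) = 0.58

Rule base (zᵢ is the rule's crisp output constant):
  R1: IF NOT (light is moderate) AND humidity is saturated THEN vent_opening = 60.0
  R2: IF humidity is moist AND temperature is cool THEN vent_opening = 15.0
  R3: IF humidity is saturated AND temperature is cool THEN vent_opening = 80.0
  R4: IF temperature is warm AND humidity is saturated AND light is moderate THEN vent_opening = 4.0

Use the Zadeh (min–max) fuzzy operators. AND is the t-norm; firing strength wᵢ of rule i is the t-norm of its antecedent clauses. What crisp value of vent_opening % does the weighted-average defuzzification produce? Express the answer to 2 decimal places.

R1 (z=60.0): ¬moderate=1−0.43=0.57, saturated=0.38; AND[min(a, b)] → w = 0.38
R2 (z=15.0): moist=0.51, cool=0.58; AND[min(a, b)] → w = 0.51
R3 (z=80.0): saturated=0.38, cool=0.58; AND[min(a, b)] → w = 0.38
R4 (z=4.0): warm=0.34, saturated=0.38, moderate=0.43; AND[min(a, b)] → w = 0.34
Weighted average = (0.38·60.0 + 0.51·15.0 + 0.38·80.0 + 0.34·4.0) / (0.38 + 0.51 + 0.38 + 0.34)
  = 62.2100 / 1.6100 = 38.64

38.64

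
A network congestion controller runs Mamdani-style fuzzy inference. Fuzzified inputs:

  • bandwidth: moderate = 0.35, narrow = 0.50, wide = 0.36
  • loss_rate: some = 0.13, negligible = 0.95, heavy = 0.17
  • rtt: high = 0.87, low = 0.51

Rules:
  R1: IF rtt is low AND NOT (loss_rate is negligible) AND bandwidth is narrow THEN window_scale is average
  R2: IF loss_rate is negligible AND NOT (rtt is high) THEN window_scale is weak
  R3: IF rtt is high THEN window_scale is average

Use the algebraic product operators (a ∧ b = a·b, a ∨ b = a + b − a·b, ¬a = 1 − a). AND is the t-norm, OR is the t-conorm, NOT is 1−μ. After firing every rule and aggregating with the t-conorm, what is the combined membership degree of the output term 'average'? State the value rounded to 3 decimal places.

0.872

R1: low=0.51, ¬negligible=1−0.95=0.05, narrow=0.50; AND[a·b] → w = 0.0128
R2: negligible=0.95, ¬high=1−0.87=0.13; AND[a·b] → w = 0.1235
R3: high=0.87 → w = 0.8700
Rules with consequent 'average': {R1, R3} → strengths 0.0128, 0.8700
Aggregate via t-conorm [a + b − a·b]: 0.8717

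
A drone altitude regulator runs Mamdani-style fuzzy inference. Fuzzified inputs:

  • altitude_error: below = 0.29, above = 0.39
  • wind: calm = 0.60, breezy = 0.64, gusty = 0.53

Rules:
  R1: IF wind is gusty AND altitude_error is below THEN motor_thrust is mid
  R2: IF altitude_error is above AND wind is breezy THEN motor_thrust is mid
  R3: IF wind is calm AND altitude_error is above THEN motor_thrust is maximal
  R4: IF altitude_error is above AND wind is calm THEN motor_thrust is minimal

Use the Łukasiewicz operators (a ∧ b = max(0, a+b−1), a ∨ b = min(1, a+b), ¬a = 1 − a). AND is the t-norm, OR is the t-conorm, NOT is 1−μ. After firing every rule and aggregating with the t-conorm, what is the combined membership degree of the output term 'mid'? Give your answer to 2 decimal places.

0.03

R1: gusty=0.53, below=0.29; AND[max(0, a+b−1)] → w = 0.00
R2: above=0.39, breezy=0.64; AND[max(0, a+b−1)] → w = 0.03
R3: calm=0.60, above=0.39; AND[max(0, a+b−1)] → w = 0.00
R4: above=0.39, calm=0.60; AND[max(0, a+b−1)] → w = 0.00
Rules with consequent 'mid': {R1, R2} → strengths 0.00, 0.03
Aggregate via t-conorm [min(1, a+b)]: 0.03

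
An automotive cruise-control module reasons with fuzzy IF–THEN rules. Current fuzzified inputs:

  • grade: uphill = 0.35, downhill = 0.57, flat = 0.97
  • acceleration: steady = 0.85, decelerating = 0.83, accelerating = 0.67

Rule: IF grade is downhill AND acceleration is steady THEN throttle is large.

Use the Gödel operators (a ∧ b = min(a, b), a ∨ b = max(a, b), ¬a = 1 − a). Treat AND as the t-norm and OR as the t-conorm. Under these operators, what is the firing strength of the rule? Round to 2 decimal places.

firing strength: downhill=0.57, steady=0.85; AND[min(a, b)] → w = 0.57

0.57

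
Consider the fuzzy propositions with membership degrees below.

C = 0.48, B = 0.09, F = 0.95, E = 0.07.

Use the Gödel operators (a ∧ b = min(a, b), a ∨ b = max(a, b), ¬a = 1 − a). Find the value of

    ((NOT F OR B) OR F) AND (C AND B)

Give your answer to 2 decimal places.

0.09

NOT F = 1 − 0.95 = 0.05
NOT F OR B = max(a, b) on (0.05, 0.09) = 0.09
(NOT F OR B) OR F = max(a, b) on (0.09, 0.95) = 0.95
C AND B = min(a, b) on (0.48, 0.09) = 0.09
((NOT F OR B) OR F) AND (C AND B) = min(a, b) on (0.95, 0.09) = 0.09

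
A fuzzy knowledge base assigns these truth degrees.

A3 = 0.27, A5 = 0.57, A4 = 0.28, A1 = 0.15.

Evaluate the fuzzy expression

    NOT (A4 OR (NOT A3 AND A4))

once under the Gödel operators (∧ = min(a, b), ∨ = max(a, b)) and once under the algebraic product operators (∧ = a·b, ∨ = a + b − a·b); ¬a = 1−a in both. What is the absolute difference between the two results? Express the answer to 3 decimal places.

Under Gödel:
  NOT A3 = 1 − 0.27 = 0.73
  NOT A3 AND A4 = min(a, b) on (0.73, 0.28) = 0.28
  A4 OR (NOT A3 AND A4) = max(a, b) on (0.28, 0.28) = 0.28
  NOT (A4 OR (NOT A3 AND A4)) = 1 − 0.28 = 0.72
  → value = 0.7200
Under algebraic product:
  NOT A3 = 1 − 0.2700 = 0.7300
  NOT A3 AND A4 = a·b on (0.7300, 0.2800) = 0.2044
  A4 OR (NOT A3 AND A4) = a + b − a·b on (0.2800, 0.2044) = 0.4272
  NOT (A4 OR (NOT A3 AND A4)) = 1 − 0.4272 = 0.5728
  → value = 0.5728
|0.7200 − 0.5728| = 0.147

0.147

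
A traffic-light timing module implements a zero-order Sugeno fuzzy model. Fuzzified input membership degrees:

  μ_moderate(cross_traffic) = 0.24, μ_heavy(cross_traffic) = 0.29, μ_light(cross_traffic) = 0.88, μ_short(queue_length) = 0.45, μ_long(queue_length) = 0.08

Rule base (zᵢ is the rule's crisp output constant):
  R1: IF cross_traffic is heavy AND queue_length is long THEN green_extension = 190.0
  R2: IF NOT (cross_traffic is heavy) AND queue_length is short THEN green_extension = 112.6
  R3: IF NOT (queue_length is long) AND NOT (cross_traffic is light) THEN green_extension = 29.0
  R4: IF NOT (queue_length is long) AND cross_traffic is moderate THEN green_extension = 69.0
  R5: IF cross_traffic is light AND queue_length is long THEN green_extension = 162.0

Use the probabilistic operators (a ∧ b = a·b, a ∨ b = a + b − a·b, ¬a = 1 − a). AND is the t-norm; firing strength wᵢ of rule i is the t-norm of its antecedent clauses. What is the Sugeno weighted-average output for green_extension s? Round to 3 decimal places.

94.351

R1 (z=190.0): heavy=0.29, long=0.08; AND[a·b] → w = 0.0232
R2 (z=112.6): ¬heavy=1−0.29=0.71, short=0.45; AND[a·b] → w = 0.3195
R3 (z=29.0): ¬long=1−0.08=0.92, ¬light=1−0.88=0.12; AND[a·b] → w = 0.1104
R4 (z=69.0): ¬long=1−0.08=0.92, moderate=0.24; AND[a·b] → w = 0.2208
R5 (z=162.0): light=0.88, long=0.08; AND[a·b] → w = 0.0704
Weighted average = (0.0232·190.0 + 0.3195·112.6 + 0.1104·29.0 + 0.2208·69.0 + 0.0704·162.0) / (0.0232 + 0.3195 + 0.1104 + 0.2208 + 0.0704)
  = 70.2253 / 0.7443 = 94.351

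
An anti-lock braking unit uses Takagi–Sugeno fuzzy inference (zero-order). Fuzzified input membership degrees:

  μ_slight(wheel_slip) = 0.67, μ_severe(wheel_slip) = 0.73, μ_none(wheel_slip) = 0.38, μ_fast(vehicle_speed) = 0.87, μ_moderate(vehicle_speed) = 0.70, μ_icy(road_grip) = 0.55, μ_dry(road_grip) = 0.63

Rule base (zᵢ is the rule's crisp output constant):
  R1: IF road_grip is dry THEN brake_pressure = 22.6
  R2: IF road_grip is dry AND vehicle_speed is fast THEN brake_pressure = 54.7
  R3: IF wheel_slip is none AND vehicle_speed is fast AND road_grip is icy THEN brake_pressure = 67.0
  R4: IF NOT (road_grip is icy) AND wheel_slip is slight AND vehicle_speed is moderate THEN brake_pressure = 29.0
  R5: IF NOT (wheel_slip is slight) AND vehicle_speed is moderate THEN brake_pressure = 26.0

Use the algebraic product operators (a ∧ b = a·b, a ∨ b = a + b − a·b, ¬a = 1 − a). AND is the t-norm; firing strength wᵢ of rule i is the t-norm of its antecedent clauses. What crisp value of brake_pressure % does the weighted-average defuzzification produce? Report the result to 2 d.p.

R1 (z=22.6): dry=0.63 → w = 0.6300
R2 (z=54.7): dry=0.63, fast=0.87; AND[a·b] → w = 0.5481
R3 (z=67.0): none=0.38, fast=0.87, icy=0.55; AND[a·b] → w = 0.1818
R4 (z=29.0): ¬icy=1−0.55=0.45, slight=0.67, moderate=0.70; AND[a·b] → w = 0.2110
R5 (z=26.0): ¬slight=1−0.67=0.33, moderate=0.70; AND[a·b] → w = 0.2310
Weighted average = (0.6300·22.6 + 0.5481·54.7 + 0.1818·67.0 + 0.2110·29.0 + 0.2310·26.0) / (0.6300 + 0.5481 + 0.1818 + 0.2110 + 0.2310)
  = 68.5281 / 1.8020 = 38.03

38.03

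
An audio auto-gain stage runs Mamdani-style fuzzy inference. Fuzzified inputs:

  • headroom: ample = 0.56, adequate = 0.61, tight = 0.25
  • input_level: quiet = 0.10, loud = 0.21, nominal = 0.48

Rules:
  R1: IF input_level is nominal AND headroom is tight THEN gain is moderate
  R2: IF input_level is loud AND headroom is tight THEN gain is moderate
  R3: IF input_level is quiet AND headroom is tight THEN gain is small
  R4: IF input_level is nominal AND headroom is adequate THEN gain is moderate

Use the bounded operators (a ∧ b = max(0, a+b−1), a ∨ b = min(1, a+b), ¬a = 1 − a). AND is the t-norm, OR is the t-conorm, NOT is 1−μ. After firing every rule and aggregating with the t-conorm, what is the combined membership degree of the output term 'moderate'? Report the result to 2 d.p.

R1: nominal=0.48, tight=0.25; AND[max(0, a+b−1)] → w = 0.00
R2: loud=0.21, tight=0.25; AND[max(0, a+b−1)] → w = 0.00
R3: quiet=0.10, tight=0.25; AND[max(0, a+b−1)] → w = 0.00
R4: nominal=0.48, adequate=0.61; AND[max(0, a+b−1)] → w = 0.09
Rules with consequent 'moderate': {R1, R2, R4} → strengths 0.00, 0.00, 0.09
Aggregate via t-conorm [min(1, a+b)]: 0.09

0.09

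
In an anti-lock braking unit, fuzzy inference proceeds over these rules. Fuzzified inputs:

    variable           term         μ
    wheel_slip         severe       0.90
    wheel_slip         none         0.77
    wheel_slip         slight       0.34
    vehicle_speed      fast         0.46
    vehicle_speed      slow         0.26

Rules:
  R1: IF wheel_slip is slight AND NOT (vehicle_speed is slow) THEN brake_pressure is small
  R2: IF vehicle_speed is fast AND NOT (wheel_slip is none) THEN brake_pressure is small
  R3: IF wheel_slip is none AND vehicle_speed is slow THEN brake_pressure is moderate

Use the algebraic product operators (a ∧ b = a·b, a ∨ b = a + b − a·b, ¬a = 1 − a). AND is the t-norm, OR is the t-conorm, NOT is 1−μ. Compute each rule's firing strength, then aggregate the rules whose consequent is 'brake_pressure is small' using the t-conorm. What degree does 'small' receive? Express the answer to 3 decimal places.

0.331

R1: slight=0.34, ¬slow=1−0.26=0.74; AND[a·b] → w = 0.2516
R2: fast=0.46, ¬none=1−0.77=0.23; AND[a·b] → w = 0.1058
R3: none=0.77, slow=0.26; AND[a·b] → w = 0.2002
Rules with consequent 'small': {R1, R2} → strengths 0.2516, 0.1058
Aggregate via t-conorm [a + b − a·b]: 0.3308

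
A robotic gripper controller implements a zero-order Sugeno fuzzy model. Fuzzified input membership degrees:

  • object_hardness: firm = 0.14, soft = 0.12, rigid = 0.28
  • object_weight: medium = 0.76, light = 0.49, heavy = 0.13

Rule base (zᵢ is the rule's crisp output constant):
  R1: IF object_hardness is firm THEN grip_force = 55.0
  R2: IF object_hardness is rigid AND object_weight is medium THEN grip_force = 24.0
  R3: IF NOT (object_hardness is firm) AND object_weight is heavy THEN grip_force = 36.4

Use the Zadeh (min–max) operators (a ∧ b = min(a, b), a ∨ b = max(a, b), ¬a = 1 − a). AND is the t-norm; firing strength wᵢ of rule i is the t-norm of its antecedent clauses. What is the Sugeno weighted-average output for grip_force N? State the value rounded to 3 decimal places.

34.822

R1 (z=55.0): firm=0.14 → w = 0.14
R2 (z=24.0): rigid=0.28, medium=0.76; AND[min(a, b)] → w = 0.28
R3 (z=36.4): ¬firm=1−0.14=0.86, heavy=0.13; AND[min(a, b)] → w = 0.13
Weighted average = (0.14·55.0 + 0.28·24.0 + 0.13·36.4) / (0.14 + 0.28 + 0.13)
  = 19.1520 / 0.5500 = 34.822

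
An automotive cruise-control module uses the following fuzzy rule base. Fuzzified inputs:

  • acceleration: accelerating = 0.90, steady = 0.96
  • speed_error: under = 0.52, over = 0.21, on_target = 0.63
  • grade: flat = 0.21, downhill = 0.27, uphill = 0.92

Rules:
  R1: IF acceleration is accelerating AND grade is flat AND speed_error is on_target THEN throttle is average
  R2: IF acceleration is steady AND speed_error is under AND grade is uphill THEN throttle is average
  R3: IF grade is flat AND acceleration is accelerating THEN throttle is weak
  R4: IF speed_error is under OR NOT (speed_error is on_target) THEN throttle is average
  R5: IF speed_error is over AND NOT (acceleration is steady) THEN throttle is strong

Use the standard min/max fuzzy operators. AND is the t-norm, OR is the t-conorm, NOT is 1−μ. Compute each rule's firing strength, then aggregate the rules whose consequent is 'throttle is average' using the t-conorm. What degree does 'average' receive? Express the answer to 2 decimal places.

R1: accelerating=0.90, flat=0.21, on_target=0.63; AND[min(a, b)] → w = 0.21
R2: steady=0.96, under=0.52, uphill=0.92; AND[min(a, b)] → w = 0.52
R3: flat=0.21, accelerating=0.90; AND[min(a, b)] → w = 0.21
R4: under=0.52, ¬on_target=1−0.63=0.37; OR[max(a, b)] → w = 0.52
R5: over=0.21, ¬steady=1−0.96=0.04; AND[min(a, b)] → w = 0.04
Rules with consequent 'average': {R1, R2, R4} → strengths 0.21, 0.52, 0.52
Aggregate via t-conorm [max(a, b)]: 0.52

0.52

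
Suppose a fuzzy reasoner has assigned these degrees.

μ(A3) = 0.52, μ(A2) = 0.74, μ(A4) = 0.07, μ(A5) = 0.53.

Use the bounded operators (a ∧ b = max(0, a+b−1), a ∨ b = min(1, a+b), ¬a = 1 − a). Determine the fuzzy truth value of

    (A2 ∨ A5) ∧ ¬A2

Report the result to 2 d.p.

0.26

A2 ∨ A5 = min(1, a+b) on (0.74, 0.53) = 1.00
¬A2 = 1 − 0.74 = 0.26
(A2 ∨ A5) ∧ ¬A2 = max(0, a+b−1) on (1.00, 0.26) = 0.26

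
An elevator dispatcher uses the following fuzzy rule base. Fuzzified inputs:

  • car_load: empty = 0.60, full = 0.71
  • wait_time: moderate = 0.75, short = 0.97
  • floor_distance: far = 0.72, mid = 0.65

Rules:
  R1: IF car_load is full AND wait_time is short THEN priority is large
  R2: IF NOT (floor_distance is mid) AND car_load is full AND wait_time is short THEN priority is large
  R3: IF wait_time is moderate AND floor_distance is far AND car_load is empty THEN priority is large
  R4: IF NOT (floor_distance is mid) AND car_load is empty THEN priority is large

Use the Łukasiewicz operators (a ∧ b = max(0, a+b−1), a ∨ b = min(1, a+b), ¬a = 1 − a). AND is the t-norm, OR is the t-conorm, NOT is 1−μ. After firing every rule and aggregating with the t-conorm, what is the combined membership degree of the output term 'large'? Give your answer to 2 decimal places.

0.78

R1: full=0.71, short=0.97; AND[max(0, a+b−1)] → w = 0.68
R2: ¬mid=1−0.65=0.35, full=0.71, short=0.97; AND[max(0, a+b−1)] → w = 0.03
R3: moderate=0.75, far=0.72, empty=0.60; AND[max(0, a+b−1)] → w = 0.07
R4: ¬mid=1−0.65=0.35, empty=0.60; AND[max(0, a+b−1)] → w = 0.00
Rules with consequent 'large': {R1, R2, R3, R4} → strengths 0.68, 0.03, 0.07, 0.00
Aggregate via t-conorm [min(1, a+b)]: 0.78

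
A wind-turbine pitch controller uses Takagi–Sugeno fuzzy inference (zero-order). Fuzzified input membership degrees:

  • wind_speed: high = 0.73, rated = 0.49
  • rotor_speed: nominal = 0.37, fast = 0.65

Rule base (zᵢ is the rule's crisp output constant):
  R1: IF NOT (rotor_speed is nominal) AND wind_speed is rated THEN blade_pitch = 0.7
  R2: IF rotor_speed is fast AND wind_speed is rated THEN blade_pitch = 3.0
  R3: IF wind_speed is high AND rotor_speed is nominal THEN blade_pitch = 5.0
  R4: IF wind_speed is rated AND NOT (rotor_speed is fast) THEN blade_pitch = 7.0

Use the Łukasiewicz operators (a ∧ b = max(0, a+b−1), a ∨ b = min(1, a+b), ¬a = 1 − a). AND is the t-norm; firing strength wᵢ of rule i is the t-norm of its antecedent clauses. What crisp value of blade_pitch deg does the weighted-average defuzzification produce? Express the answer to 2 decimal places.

2.79

R1 (z=0.7): ¬nominal=1−0.37=0.63, rated=0.49; AND[max(0, a+b−1)] → w = 0.12
R2 (z=3.0): fast=0.65, rated=0.49; AND[max(0, a+b−1)] → w = 0.14
R3 (z=5.0): high=0.73, nominal=0.37; AND[max(0, a+b−1)] → w = 0.10
R4 (z=7.0): rated=0.49, ¬fast=1−0.65=0.35; AND[max(0, a+b−1)] → w = 0.00
Weighted average = (0.12·0.7 + 0.14·3.0 + 0.10·5.0 + 0.00·7.0) / (0.12 + 0.14 + 0.10 + 0.00)
  = 1.0040 / 0.3600 = 2.79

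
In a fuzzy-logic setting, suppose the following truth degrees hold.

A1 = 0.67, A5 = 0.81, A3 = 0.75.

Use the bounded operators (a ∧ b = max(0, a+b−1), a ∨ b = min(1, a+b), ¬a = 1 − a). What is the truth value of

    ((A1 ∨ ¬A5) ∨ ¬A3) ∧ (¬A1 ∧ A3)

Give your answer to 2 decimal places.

0.08

¬A5 = 1 − 0.81 = 0.19
A1 ∨ ¬A5 = min(1, a+b) on (0.67, 0.19) = 0.86
¬A3 = 1 − 0.75 = 0.25
(A1 ∨ ¬A5) ∨ ¬A3 = min(1, a+b) on (0.86, 0.25) = 1.00
¬A1 = 1 − 0.67 = 0.33
¬A1 ∧ A3 = max(0, a+b−1) on (0.33, 0.75) = 0.08
((A1 ∨ ¬A5) ∨ ¬A3) ∧ (¬A1 ∧ A3) = max(0, a+b−1) on (1.00, 0.08) = 0.08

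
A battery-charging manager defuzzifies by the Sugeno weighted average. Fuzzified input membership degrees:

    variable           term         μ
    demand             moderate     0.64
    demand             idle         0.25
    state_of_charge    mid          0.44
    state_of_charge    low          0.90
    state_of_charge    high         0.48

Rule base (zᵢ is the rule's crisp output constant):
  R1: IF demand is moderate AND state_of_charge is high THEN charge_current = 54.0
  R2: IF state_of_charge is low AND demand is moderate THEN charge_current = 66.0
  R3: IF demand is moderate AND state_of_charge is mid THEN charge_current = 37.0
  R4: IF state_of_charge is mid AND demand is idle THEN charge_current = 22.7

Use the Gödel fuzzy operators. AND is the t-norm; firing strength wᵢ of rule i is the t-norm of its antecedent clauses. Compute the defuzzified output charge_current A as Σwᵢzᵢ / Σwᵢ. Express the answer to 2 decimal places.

R1 (z=54.0): moderate=0.64, high=0.48; AND[min(a, b)] → w = 0.48
R2 (z=66.0): low=0.90, moderate=0.64; AND[min(a, b)] → w = 0.64
R3 (z=37.0): moderate=0.64, mid=0.44; AND[min(a, b)] → w = 0.44
R4 (z=22.7): mid=0.44, idle=0.25; AND[min(a, b)] → w = 0.25
Weighted average = (0.48·54.0 + 0.64·66.0 + 0.44·37.0 + 0.25·22.7) / (0.48 + 0.64 + 0.44 + 0.25)
  = 90.1150 / 1.8100 = 49.79

49.79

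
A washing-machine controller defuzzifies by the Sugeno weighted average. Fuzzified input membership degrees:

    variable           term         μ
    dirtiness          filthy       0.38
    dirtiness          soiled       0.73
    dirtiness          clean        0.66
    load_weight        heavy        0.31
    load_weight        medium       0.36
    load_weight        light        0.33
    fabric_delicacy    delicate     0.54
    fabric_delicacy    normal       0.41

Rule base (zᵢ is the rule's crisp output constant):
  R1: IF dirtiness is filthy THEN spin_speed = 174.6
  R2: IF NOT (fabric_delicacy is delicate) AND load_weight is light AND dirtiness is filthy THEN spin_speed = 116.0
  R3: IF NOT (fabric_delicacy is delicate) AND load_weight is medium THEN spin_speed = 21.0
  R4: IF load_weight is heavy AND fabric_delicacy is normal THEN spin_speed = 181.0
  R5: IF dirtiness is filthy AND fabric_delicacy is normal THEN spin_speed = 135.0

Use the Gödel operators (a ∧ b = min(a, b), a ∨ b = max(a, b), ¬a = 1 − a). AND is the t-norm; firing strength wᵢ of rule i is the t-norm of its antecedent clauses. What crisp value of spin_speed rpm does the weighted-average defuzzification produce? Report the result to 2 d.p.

R1 (z=174.6): filthy=0.38 → w = 0.38
R2 (z=116.0): ¬delicate=1−0.54=0.46, light=0.33, filthy=0.38; AND[min(a, b)] → w = 0.33
R3 (z=21.0): ¬delicate=1−0.54=0.46, medium=0.36; AND[min(a, b)] → w = 0.36
R4 (z=181.0): heavy=0.31, normal=0.41; AND[min(a, b)] → w = 0.31
R5 (z=135.0): filthy=0.38, normal=0.41; AND[min(a, b)] → w = 0.38
Weighted average = (0.38·174.6 + 0.33·116.0 + 0.36·21.0 + 0.31·181.0 + 0.38·135.0) / (0.38 + 0.33 + 0.36 + 0.31 + 0.38)
  = 219.5980 / 1.7600 = 124.77

124.77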